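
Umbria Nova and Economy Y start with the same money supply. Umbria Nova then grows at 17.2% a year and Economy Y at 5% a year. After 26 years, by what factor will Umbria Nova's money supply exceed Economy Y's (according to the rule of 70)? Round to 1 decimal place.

23.1 times

Umbria Nova pulls ahead at 12.2 pp per year, so the ratio doubles every 70/12.2 ≈ 5.74 years.
In 26 years that's 4.53 doublings: 2^4.53 ≈ 23.1.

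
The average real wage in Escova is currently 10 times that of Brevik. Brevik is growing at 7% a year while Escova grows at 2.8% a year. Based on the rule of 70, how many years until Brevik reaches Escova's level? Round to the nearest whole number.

What matters is the difference: 4.2 pp.
Rule of 70 on the gap: the ratio halves every 70/4.2 ≈ 16.67 years.
A 10 times gap takes log₂(10) ≈ 3.32 halvings to close: 3.32 × 16.67 ≈ 55 years.

roughly 55 years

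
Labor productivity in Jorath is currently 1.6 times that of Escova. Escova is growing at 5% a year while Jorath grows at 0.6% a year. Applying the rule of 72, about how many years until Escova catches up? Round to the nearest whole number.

What matters is the difference: 4.4 pp.
Rule of 72 on the gap: the ratio halves every 72/4.4 ≈ 16.36 years.
A 1.6 times gap takes log₂(1.6) ≈ 0.68 halvings to close: 0.68 × 16.36 ≈ 11 years.

around 11 years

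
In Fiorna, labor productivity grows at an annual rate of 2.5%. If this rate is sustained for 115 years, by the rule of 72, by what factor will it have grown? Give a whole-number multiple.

16 times

At 2.5% one doubling takes ≈ 28.80 years; 115 years is 4 of them, so ×16.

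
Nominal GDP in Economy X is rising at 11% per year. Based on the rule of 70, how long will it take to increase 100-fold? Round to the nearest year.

At 11% it doubles every 70/11 ≈ 6.36 years.
Reaching 100× takes log₂(100) ≈ 6.64 doublings.
6.64 × 6.36 ≈ 42 years.

roughly 42 years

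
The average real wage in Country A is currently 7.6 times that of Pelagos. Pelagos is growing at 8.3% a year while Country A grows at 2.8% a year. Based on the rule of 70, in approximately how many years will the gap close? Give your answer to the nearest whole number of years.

Pelagos gains on Country A at 8.3% − 2.8% = 5.5 points a year.
At that relative rate the gap halves every 70/5.5 ≈ 12.73 years.
A 7.6 times gap takes log₂(7.6) ≈ 2.93 halvings to close: 2.93 × 12.73 ≈ 37 years.

around 37 years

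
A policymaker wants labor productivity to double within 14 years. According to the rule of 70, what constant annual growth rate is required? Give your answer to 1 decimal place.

70 / 14 ≈ 5.00, so about 5.0% annually.

≈ 5.0%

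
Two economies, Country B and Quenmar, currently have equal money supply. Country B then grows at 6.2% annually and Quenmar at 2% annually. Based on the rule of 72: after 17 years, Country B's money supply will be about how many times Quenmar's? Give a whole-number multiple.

≈ 2 times

Country B pulls ahead at 4.2 pp per year, so the ratio doubles every 72/4.2 ≈ 17.14 years.
In 17 years that's 0.99 doublings: 2^0.99 ≈ 2.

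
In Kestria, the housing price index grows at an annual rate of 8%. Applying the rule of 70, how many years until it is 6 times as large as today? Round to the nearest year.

Doubling time ≈ 70/8 = 8.75 years.
Reaching 6× takes log₂(6) ≈ 2.58 doublings.
2.58 × 8.75 ≈ 23 years.

about 23 years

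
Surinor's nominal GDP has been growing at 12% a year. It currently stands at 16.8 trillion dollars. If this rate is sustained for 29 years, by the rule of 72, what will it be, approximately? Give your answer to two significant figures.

480 trillion dollars

Doubling time ≈ 72/12 = 6.00 years.
29 years is 29/6.00 ≈ 4.83 doublings, a factor of 2^4.83 ≈ 28.44.
16.8 × 28.44 ≈ 480 trillion dollars.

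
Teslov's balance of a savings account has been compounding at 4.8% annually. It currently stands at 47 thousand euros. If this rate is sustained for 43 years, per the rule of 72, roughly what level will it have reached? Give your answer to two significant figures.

It doubles every 72/4.8 ≈ 15.00 years, so 43 years is 2.87 doublings.
2^2.87 ≈ 7.31; 47 × 7.31 ≈ 340 thousand euros.

340 thousand euros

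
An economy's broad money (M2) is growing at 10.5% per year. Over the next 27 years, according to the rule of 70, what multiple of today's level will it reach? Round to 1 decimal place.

≈ 16.6 times

Doubles every ≈ 6.67 years (70/10.5).
27 years is 4.05 doublings; 2^4.05 ≈ 16.6×.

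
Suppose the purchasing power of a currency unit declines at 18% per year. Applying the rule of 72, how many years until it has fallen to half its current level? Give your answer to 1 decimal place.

4.0 years

The rule works in reverse for decay: 72/18 ≈ 4.00 years to halve.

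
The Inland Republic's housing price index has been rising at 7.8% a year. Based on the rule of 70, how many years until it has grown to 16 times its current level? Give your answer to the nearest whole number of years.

≈ 36 years

One doubling takes 70/7.8 = 8.97 years.
Getting to 16× needs 4 doublings: 4 × 8.97 ≈ 36 years.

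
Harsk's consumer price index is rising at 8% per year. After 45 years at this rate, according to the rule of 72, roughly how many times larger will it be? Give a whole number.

roughly 32 times

72/8 ≈ 9.00 years per doubling.
45 years fits 5 doublings: 2^5 = 32.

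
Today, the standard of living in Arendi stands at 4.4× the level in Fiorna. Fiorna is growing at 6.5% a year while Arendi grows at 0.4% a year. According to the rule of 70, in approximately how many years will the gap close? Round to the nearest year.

What matters is the difference: 6.1 pp.
Rule of 70 on the gap: the ratio halves every 70/6.1 ≈ 11.48 years.
A 4.4× gap takes log₂(4.4) ≈ 2.14 halvings to close: 2.14 × 11.48 ≈ 25 years.

around 25 years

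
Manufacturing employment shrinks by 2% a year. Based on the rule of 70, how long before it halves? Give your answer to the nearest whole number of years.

The rule works in reverse for decay: 70/2 ≈ 35.00 years to halve.

35 years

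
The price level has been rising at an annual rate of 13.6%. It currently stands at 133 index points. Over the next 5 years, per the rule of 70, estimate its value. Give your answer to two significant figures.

roughly 260 index points

It doubles every 70/13.6 ≈ 5.15 years, so 5 years is 0.97 doublings.
2^0.97 ≈ 1.96; 133 × 1.96 ≈ 260 index points.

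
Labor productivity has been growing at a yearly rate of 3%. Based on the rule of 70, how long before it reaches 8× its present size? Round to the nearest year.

≈ 70 years

One doubling takes 70/3 = 23.33 years.
Getting to 8× needs 3 doublings: 3 × 23.33 ≈ 70 years.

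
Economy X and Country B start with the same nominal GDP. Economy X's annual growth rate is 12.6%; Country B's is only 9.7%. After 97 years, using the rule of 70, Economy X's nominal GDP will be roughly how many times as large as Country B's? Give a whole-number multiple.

Economy X pulls ahead at 2.9 pp per year, so the ratio doubles every 70/2.9 ≈ 24.14 years.
In 97 years that's 4.02 doublings: 2^4.02 ≈ 16.

roughly 16 times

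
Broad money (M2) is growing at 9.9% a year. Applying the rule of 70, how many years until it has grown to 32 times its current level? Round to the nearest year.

Doubling time ≈ 70/9.9 = 7.07 years.
32× is 5 doublings, so 5 × 7.07 ≈ 35 years.

35 years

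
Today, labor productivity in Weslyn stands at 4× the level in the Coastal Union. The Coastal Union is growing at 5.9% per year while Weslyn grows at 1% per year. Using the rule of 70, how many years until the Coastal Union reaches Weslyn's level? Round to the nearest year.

the Coastal Union gains on Weslyn at 5.9% − 1% = 4.9 points a year.
At that relative rate the gap halves every 70/4.9 ≈ 14.29 years.
A 4× gap closes after 2 halvings: 2 × 14.29 ≈ 29 years.

≈ 29 years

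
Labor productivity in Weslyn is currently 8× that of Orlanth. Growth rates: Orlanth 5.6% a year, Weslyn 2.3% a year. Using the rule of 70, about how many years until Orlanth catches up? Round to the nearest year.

Orlanth gains on Weslyn at 5.6% − 2.3% = 3.3 points a year.
At that relative rate the gap halves every 70/3.3 ≈ 21.21 years.
An 8× gap closes after 3 halvings: 3 × 21.21 ≈ 64 years.

≈ 64 years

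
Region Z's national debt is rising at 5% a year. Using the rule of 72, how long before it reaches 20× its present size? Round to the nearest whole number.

around 62 years

Doubling time ≈ 72/5 = 14.40 years.
Reaching 20× takes log₂(20) ≈ 4.32 doublings.
4.32 × 14.40 ≈ 62 years.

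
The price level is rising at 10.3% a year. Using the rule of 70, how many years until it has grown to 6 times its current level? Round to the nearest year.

One doubling takes 70/10.3 = 6.80 years.
6× is log₂ 6 ≈ 2.58 doublings, so ≈ 2.58 × 6.80 = 18 years.

approximately 18 years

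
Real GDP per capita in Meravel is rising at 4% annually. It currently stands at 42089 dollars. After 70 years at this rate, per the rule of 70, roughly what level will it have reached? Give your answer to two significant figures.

Doubling time ≈ 70/4 = 17.50 years.
70 years is 70/17.50 ≈ 4.00 doublings, a factor of 2^4.00 ≈ 16.00.
42089 × 16.00 ≈ 670000 dollars.

about 670000 dollars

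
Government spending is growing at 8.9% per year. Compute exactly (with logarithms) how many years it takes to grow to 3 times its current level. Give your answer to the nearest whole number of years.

t = ln(3) / ln(1 + 0.089) = 1.0986 / 0.085260 ≈ 12.89.
≈ 13 years.

13 years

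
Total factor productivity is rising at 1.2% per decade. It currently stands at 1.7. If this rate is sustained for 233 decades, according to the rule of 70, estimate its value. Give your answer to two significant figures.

around 27

Doubling time ≈ 70/1.2 = 58.33 decades.
233 decades is 233/58.33 ≈ 3.99 doublings, a factor of 2^3.99 ≈ 15.89.
1.7 × 15.89 ≈ 27.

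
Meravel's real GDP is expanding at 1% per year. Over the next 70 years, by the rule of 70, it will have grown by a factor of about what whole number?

approximately 2 times

Doubling time ≈ 70/1 = 70.00 years.
70/70.00 ≈ 1 doubling, so about 2^1 = 2×.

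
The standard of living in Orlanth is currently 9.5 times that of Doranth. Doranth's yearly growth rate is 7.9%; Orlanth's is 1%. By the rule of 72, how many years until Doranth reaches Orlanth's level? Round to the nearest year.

around 34 years

The growth-rate gap is 7.9% − 1% = 6.9 percentage points.
So the ratio between them halves every 72/6.9 ≈ 10.43 years.
A 9.5 times gap takes log₂(9.5) ≈ 3.25 halvings to close: 3.25 × 10.43 ≈ 34 years.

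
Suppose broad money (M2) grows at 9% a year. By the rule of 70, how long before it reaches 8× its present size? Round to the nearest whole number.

At 9% it doubles every 70/9 ≈ 7.78 years.
Getting to 8× needs 3 doublings: 3 × 7.78 ≈ 23 years.

approximately 23 years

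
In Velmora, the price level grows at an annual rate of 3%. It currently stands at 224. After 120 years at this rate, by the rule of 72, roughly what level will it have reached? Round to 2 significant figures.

It doubles every 72/3 ≈ 24.00 years, so 120 years is 5.00 doublings.
2^5.00 ≈ 32.00; 224 × 32.00 ≈ 7200.

roughly 7200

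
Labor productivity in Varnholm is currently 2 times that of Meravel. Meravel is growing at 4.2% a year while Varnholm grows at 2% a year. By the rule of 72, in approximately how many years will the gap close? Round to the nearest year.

The growth-rate gap is 4.2% − 2% = 2.2 percentage points.
So the ratio between them halves every 72/2.2 ≈ 32.73 years.
A 2 times gap closes after 1 halving: 1 × 32.73 ≈ 33 years.

around 33 years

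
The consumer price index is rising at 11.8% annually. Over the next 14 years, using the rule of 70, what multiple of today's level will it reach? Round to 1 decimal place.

Doubling time ≈ 70/11.8 = 5.93 years.
14 years / 5.93 ≈ 2.36 doublings → factor 2^2.36 ≈ 5.1.

≈ 5.1 times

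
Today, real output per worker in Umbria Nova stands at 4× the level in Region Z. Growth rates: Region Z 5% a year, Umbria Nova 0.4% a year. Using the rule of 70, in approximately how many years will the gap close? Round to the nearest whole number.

Region Z gains on Umbria Nova at 5% − 0.4% = 4.6 points a year.
At that relative rate the gap halves every 70/4.6 ≈ 15.22 years.
A 4× gap closes after 2 halvings: 2 × 15.22 ≈ 30 years.

about 30 years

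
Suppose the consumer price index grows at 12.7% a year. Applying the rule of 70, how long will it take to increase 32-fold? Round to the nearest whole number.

At 12.7% it doubles every 70/12.7 ≈ 5.51 years.
32 = 2^5, so 5 doublings → 28 years.

roughly 28 years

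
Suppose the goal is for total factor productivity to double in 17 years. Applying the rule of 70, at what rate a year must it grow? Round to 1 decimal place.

around 4.1%

70 / 17 ≈ 4.12, so about 4.1% a year.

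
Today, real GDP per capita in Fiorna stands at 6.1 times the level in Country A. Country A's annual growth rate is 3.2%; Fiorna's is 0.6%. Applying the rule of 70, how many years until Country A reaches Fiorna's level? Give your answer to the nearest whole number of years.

≈ 70 years

Country A gains on Fiorna at 3.2% − 0.6% = 2.6 points a year.
At that relative rate the gap halves every 70/2.6 ≈ 26.92 years.
A 6.1 times gap takes log₂(6.1) ≈ 2.61 halvings to close: 2.61 × 26.92 ≈ 70 years.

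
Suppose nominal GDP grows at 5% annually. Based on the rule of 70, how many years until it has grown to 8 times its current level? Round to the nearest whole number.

42 years

One doubling takes 70/5 = 14.00 years.
8× is 3 doublings, so 3 × 14.00 ≈ 42 years.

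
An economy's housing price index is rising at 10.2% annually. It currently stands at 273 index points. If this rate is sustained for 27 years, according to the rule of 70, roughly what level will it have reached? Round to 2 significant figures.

4200 index points

It doubles every 70/10.2 ≈ 6.86 years, so 27 years is 3.94 doublings.
2^3.94 ≈ 15.35; 273 × 15.35 ≈ 4200 index points.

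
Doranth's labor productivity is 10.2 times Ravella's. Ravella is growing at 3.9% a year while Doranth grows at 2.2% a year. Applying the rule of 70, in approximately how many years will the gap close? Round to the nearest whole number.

Ravella gains on Doranth at 3.9% − 2.2% = 1.7 points a year.
At that relative rate the gap halves every 70/1.7 ≈ 41.18 years.
A 10.2 times gap takes log₂(10.2) ≈ 3.35 halvings to close: 3.35 × 41.18 ≈ 138 years.

138 years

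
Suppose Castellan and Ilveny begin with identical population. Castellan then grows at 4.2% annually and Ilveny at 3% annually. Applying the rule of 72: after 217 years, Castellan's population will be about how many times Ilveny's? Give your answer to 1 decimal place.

about 12.3 times

Castellan pulls ahead at 1.2 pp per year, so the ratio doubles every 72/1.2 ≈ 60.00 years.
In 217 years that's 3.62 doublings: 2^3.62 ≈ 12.3.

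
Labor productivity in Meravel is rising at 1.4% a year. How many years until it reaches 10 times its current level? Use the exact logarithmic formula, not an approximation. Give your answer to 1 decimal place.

t = ln(10) / ln(1 + 0.014) = 2.3026 / 0.013903 ≈ 165.62.

165.6 years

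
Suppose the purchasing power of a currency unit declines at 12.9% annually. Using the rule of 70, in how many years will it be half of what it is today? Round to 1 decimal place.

The rule works in reverse for decay: 70/12.9 ≈ 5.43 years to halve.

roughly 5.4 years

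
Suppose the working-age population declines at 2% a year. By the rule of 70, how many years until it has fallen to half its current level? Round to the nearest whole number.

Falling at 2%, it halves about every 70/2 = 35.00 years.

≈ 35 years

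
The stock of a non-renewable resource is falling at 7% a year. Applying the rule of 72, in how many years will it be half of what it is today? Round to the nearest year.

≈ 10 years

Halving time ≈ 72 / 7 = 10.29 → 10 years.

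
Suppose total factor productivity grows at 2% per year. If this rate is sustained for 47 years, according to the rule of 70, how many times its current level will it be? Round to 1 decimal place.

around 2.5 times

Doubles every ≈ 35.00 years (70/2).
47 years is 1.34 doublings; 2^1.34 ≈ 2.5×.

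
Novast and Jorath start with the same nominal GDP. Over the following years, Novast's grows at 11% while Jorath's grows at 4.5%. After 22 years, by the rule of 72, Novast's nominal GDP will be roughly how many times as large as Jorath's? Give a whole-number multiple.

≈ 4 times

Only the 6.5-point difference matters.
72/6.5 ≈ 11.08 years per doubling of the ratio; 22 years gives 1.99 doublings, so ≈ 4×.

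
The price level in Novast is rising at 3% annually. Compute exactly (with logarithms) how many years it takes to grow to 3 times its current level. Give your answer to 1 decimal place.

37.2 years

t = ln(3) / ln(1 + 0.03) = 1.0986 / 0.029559 ≈ 37.17.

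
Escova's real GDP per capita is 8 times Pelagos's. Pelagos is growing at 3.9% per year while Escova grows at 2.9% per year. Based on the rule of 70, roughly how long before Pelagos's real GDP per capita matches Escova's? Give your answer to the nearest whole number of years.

about 210 years

What matters is the difference: 1 pp.
Rule of 70 on the gap: the ratio halves every 70/1 ≈ 70.00 years.
An 8 times gap closes after 3 halvings: 3 × 70.00 ≈ 210 years.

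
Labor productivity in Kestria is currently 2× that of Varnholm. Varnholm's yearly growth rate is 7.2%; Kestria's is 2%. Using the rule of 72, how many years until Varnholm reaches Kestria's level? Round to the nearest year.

about 14 years

Varnholm gains on Kestria at 7.2% − 2% = 5.2 points a year.
At that relative rate the gap halves every 72/5.2 ≈ 13.85 years.
A 2× gap closes after 1 halving: 1 × 13.85 ≈ 14 years.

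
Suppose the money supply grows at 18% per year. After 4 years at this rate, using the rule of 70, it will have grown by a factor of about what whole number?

≈ 2 times

70/18 ≈ 3.89 years per doubling.
4 years fits 1 doubling: 2^1 = 2.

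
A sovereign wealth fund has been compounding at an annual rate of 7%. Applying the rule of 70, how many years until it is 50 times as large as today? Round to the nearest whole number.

≈ 56 years

One doubling takes 70/7 = 10.00 years.
50× is log₂ 50 ≈ 5.64 doublings, so ≈ 5.64 × 10.00 = 56 years.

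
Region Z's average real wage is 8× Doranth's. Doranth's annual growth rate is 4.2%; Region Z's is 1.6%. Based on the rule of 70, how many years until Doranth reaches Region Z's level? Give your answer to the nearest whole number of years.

≈ 81 years

Doranth gains on Region Z at 4.2% − 1.6% = 2.6 points a year.
At that relative rate the gap halves every 70/2.6 ≈ 26.92 years.
An 8× gap closes after 3 halvings: 3 × 26.92 ≈ 81 years.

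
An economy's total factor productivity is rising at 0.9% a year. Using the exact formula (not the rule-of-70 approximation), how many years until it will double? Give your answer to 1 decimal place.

77.4 years

t = ln(2) / ln(1 + 0.009) = 0.6931 / 0.008960 ≈ 77.35.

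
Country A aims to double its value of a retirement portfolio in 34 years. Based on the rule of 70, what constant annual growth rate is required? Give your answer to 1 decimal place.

70 / 34 ≈ 2.06, so about 2.1% a year.

2.1% a year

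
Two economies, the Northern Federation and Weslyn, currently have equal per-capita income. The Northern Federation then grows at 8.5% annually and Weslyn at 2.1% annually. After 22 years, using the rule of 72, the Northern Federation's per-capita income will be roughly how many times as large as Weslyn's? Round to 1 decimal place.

about 3.9 times

Only the 6.4-point difference matters.
72/6.4 ≈ 11.25 years per doubling of the ratio; 22 years gives 1.96 doublings, so ≈ 3.9×.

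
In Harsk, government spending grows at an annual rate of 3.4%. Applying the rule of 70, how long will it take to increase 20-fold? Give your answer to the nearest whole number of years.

At 3.4% it doubles every 70/3.4 ≈ 20.59 years.
Reaching 20× takes log₂(20) ≈ 4.32 doublings.
4.32 × 20.59 ≈ 89 years.

≈ 89 years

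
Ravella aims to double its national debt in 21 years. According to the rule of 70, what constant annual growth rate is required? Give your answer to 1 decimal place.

approximately 3.3%

70 / 21 ≈ 3.33, so about 3.3% annually.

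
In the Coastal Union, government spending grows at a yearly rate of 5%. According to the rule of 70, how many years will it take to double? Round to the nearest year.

approximately 14 years

At 5%, doubling takes about 70/5 = 14.00 years.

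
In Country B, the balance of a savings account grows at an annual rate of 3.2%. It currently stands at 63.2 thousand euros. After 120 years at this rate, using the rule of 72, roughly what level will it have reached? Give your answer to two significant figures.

It doubles every 72/3.2 ≈ 22.50 years, so 120 years is 5.33 doublings.
2^5.33 ≈ 40.22; 63.2 × 40.22 ≈ 2500 thousand euros.

approximately 2500 thousand euros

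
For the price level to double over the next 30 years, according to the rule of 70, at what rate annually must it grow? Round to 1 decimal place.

roughly 2.3%

70 / 30 ≈ 2.33, so about 2.3% annually.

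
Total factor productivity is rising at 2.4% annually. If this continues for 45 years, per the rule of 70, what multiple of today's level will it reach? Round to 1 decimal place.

Doubles every ≈ 29.17 years (70/2.4).
45 years is 1.54 doublings; 2^1.54 ≈ 2.9×.

≈ 2.9 times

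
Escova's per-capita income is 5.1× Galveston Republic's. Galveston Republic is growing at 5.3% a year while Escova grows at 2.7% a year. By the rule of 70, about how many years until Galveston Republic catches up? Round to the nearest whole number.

about 63 years

The growth-rate gap is 5.3% − 2.7% = 2.6 percentage points.
So the ratio between them halves every 70/2.6 ≈ 26.92 years.
A 5.1× gap takes log₂(5.1) ≈ 2.35 halvings to close: 2.35 × 26.92 ≈ 63 years.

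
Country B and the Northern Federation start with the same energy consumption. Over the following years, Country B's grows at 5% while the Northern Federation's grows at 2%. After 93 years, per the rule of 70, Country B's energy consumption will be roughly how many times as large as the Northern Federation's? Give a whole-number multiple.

Country B pulls ahead at 3 pp per year, so the ratio doubles every 70/3 ≈ 23.33 years.
In 93 years that's 3.99 doublings: 2^3.99 ≈ 16.

about 16 times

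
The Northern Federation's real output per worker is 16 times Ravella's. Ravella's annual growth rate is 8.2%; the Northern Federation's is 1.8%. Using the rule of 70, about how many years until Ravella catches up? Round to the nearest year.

about 44 years

The growth-rate gap is 8.2% − 1.8% = 6.4 percentage points.
So the ratio between them halves every 70/6.4 ≈ 10.94 years.
A 16 times gap closes after 4 halvings: 4 × 10.94 ≈ 44 years.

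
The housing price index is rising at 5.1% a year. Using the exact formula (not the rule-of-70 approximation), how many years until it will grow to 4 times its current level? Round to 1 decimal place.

27.9 years

t = ln(4) / ln(1 + 0.051) = 1.3863 / 0.049742 ≈ 27.87.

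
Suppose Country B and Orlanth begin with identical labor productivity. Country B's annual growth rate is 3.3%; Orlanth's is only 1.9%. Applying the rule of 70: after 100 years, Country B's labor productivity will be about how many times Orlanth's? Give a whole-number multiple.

Only the 1.4-point difference matters.
70/1.4 ≈ 50.00 years per doubling of the ratio; 100 years gives 2.00 doublings, so ≈ 4×.

≈ 4 times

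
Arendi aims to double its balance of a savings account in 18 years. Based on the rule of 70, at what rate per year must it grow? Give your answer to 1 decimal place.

around 3.9%

70 / 18 ≈ 3.89, so about 3.9% per year.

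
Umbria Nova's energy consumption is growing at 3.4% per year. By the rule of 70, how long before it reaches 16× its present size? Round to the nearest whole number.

≈ 82 years

At 3.4% it doubles every 70/3.4 ≈ 20.59 years.
16× is 4 doublings, so 4 × 20.59 ≈ 82 years.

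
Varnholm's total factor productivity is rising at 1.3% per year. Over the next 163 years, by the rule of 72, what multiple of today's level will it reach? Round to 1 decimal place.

Doubles every ≈ 55.38 years (72/1.3).
163 years is 2.94 doublings; 2^2.94 ≈ 7.7×.

7.7 times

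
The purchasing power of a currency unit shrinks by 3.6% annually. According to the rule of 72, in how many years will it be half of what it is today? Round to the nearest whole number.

approximately 20 years

The rule works in reverse for decay: 72/3.6 ≈ 20.00 years to halve.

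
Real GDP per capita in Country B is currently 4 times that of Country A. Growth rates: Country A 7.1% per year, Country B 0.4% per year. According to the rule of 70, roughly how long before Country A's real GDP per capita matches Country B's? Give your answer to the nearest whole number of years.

What matters is the difference: 6.7 pp.
Rule of 70 on the gap: the ratio halves every 70/6.7 ≈ 10.45 years.
A 4 times gap closes after 2 halvings: 2 × 10.45 ≈ 21 years.

around 21 years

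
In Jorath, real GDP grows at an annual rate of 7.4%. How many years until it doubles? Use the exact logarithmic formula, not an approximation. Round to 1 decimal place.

t = ln(2) / ln(1 + 0.074) = 0.6931 / 0.071390 ≈ 9.71.

9.7 years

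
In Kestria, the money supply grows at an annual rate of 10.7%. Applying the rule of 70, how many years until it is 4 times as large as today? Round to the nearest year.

around 13 years

One doubling takes 70/10.7 = 6.54 years.
4 = 2^2, so 2 doublings → 13 years.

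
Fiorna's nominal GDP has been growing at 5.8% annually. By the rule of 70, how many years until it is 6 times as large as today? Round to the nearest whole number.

One doubling takes 70/5.8 = 12.07 years.
Reaching 6× takes log₂(6) ≈ 2.58 doublings.
2.58 × 12.07 ≈ 31 years.

approximately 31 years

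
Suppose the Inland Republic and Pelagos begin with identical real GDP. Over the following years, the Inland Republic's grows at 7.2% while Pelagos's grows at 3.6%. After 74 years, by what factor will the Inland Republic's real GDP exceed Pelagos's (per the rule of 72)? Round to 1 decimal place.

Only the 3.6-point difference matters.
72/3.6 ≈ 20.00 years per doubling of the ratio; 74 years gives 3.70 doublings, so ≈ 13.0×.

about 13.0 times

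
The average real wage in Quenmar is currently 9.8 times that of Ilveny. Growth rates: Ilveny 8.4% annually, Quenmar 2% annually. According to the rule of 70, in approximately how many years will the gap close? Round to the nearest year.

Ilveny gains on Quenmar at 8.4% − 2% = 6.4 points a year.
At that relative rate the gap halves every 70/6.4 ≈ 10.94 years.
A 9.8 times gap takes log₂(9.8) ≈ 3.29 halvings to close: 3.29 × 10.94 ≈ 36 years.

roughly 36 years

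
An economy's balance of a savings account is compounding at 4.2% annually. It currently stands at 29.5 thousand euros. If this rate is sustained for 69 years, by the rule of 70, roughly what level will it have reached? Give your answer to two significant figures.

approximately 520 thousand euros

Doubling time ≈ 70/4.2 = 16.67 years.
69 years is 69/16.67 ≈ 4.14 doublings, a factor of 2^4.14 ≈ 17.63.
29.5 × 17.63 ≈ 520 thousand euros.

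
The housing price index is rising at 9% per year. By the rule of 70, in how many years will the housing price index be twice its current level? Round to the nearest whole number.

approximately 8 years

70/9 ≈ 7.78, so it doubles roughly every 8 years.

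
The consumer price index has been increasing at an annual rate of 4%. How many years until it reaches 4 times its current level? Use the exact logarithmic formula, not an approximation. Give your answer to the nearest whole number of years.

35 years

t = ln(4) / ln(1 + 0.04) = 1.3863 / 0.039221 ≈ 35.35.
≈ 35 years.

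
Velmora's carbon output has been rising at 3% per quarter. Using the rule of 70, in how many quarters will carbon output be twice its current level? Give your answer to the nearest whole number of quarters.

At 3%, doubling takes about 70/3 = 23.33 quarters.

approximately 23 quarters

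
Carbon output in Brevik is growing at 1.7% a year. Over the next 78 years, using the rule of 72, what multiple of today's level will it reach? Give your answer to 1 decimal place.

Doubling time ≈ 72/1.7 = 42.35 years.
78 years / 42.35 ≈ 1.84 doublings → factor 2^1.84 ≈ 3.6.

around 3.6 times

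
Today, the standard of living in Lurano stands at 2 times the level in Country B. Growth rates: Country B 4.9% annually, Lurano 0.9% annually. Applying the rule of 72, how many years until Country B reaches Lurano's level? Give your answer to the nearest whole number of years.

The growth-rate gap is 4.9% − 0.9% = 4 percentage points.
So the ratio between them halves every 72/4 ≈ 18.00 years.
A 2 times gap closes after 1 halving: 1 × 18.00 ≈ 18 years.

around 18 years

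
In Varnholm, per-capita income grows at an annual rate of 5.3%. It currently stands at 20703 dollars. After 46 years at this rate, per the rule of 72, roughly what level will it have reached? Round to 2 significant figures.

It doubles every 72/5.3 ≈ 13.58 years, so 46 years is 3.39 doublings.
2^3.39 ≈ 10.48; 20703 × 10.48 ≈ 220000 dollars.

roughly 220000 dollars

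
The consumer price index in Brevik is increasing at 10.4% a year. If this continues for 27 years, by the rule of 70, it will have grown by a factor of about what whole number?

At 10.4% one doubling takes ≈ 6.73 years; 27 years is 4 of them, so ×16.

roughly 16 times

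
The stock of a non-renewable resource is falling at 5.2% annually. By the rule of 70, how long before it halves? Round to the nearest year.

The rule works in reverse for decay: 70/5.2 ≈ 13.46 years to halve.

about 13 years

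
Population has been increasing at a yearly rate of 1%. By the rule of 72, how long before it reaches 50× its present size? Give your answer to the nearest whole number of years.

≈ 406 years

One doubling takes 72/1 = 72.00 years.
Reaching 50× takes log₂(50) ≈ 5.64 doublings.
5.64 × 72.00 ≈ 406 years.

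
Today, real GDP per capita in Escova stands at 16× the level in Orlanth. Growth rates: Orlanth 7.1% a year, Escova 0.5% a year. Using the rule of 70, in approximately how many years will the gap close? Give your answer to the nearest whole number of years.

around 42 years

What matters is the difference: 6.6 pp.
Rule of 70 on the gap: the ratio halves every 70/6.6 ≈ 10.61 years.
A 16× gap closes after 4 halvings: 4 × 10.61 ≈ 42 years.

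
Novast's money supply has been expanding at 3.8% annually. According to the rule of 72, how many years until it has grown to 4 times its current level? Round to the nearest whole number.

roughly 38 years

At 3.8% it doubles every 72/3.8 ≈ 18.95 years.
4 = 2^2, so 2 doublings → 38 years.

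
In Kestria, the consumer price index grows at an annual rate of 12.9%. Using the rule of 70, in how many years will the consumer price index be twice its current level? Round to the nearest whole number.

Doubling time ≈ 70 / 12.9 = 5.43 years.

approximately 5 years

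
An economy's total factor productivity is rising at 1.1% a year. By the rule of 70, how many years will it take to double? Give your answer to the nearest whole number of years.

roughly 64 years

70/1.1 ≈ 63.64, so it doubles roughly every 64 years.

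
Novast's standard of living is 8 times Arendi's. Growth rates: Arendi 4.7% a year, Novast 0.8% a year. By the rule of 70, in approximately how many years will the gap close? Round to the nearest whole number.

approximately 54 years

Arendi gains on Novast at 4.7% − 0.8% = 3.9 points a year.
At that relative rate the gap halves every 70/3.9 ≈ 17.95 years.
An 8 times gap closes after 3 halvings: 3 × 17.95 ≈ 54 years.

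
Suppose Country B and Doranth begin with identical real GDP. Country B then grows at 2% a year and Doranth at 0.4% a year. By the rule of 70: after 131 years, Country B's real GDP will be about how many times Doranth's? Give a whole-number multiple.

around 8 times

Only the 1.6-point difference matters.
70/1.6 ≈ 43.75 years per doubling of the ratio; 131 years gives 2.99 doublings, so ≈ 8×.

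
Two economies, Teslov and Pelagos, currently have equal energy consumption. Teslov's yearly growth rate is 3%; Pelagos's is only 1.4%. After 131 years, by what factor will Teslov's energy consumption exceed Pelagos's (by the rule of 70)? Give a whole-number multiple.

≈ 8 times

Rate gap = 3% − 1.4% = 1.6 points.
The ratio doubles every 70/1.6 ≈ 43.75 years.
131/43.75 ≈ 2.99 doublings → ratio ≈ 2^2.99 ≈ 8.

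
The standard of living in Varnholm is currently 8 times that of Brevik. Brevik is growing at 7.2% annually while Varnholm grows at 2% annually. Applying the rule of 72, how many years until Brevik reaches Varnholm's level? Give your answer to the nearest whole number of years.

What matters is the difference: 5.2 pp.
Rule of 72 on the gap: the ratio halves every 72/5.2 ≈ 13.85 years.
An 8 times gap closes after 3 halvings: 3 × 13.85 ≈ 42 years.

≈ 42 years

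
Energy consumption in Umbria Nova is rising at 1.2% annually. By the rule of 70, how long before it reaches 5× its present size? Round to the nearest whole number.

approximately 135 years

At 1.2% it doubles every 70/1.2 ≈ 58.33 years.
Reaching 5× takes log₂(5) ≈ 2.32 doublings.
2.32 × 58.33 ≈ 135 years.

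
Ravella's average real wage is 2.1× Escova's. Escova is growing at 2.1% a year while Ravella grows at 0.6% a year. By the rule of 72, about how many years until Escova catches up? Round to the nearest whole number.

What matters is the difference: 1.5 pp.
Rule of 72 on the gap: the ratio halves every 72/1.5 ≈ 48.00 years.
A 2.1× gap takes log₂(2.1) ≈ 1.07 halvings to close: 1.07 × 48.00 ≈ 51 years.

around 51 years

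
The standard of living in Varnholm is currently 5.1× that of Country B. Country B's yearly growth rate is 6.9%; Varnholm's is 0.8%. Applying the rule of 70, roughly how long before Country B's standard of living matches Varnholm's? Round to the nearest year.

The growth-rate gap is 6.9% − 0.8% = 6.1 percentage points.
So the ratio between them halves every 70/6.1 ≈ 11.48 years.
A 5.1× gap takes log₂(5.1) ≈ 2.35 halvings to close: 2.35 × 11.48 ≈ 27 years.

≈ 27 years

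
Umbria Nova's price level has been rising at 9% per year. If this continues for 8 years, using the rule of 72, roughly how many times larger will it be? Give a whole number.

At 9% one doubling takes ≈ 8.00 years; 8 years is 1 of them, so ×2.

roughly 2 times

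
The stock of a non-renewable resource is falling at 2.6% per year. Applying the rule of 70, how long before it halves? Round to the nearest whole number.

around 27 years

Falling at 2.6%, it halves about every 70/2.6 = 26.92 years.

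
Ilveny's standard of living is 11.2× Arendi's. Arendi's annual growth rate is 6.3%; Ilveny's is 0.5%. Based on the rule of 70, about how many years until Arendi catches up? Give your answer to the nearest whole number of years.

around 42 years

Arendi gains on Ilveny at 6.3% − 0.5% = 5.8 points a year.
At that relative rate the gap halves every 70/5.8 ≈ 12.07 years.
An 11.2× gap takes log₂(11.2) ≈ 3.49 halvings to close: 3.49 × 12.07 ≈ 42 years.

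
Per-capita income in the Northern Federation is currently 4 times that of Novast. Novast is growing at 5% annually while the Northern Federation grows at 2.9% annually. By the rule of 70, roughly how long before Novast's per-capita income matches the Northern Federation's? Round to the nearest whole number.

Novast gains on the Northern Federation at 5% − 2.9% = 2.1 points a year.
At that relative rate the gap halves every 70/2.1 ≈ 33.33 years.
A 4 times gap closes after 2 halvings: 2 × 33.33 ≈ 67 years.

approximately 67 years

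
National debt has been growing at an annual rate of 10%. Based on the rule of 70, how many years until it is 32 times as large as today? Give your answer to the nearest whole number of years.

about 35 years

One doubling takes 70/10 = 7.00 years.
32 = 2^5, so 5 doublings → 35 years.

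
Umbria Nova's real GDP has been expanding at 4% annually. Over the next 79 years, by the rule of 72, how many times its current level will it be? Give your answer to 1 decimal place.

around 21.0 times

Doubles every ≈ 18.00 years (72/4).
79 years is 4.39 doublings; 2^4.39 ≈ 21.0×.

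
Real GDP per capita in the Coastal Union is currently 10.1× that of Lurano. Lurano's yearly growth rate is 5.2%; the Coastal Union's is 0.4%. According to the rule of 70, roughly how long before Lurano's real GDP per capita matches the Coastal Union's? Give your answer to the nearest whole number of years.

Lurano gains on the Coastal Union at 5.2% − 0.4% = 4.8 points a year.
At that relative rate the gap halves every 70/4.8 ≈ 14.58 years.
A 10.1× gap takes log₂(10.1) ≈ 3.34 halvings to close: 3.34 × 14.58 ≈ 49 years.

around 49 years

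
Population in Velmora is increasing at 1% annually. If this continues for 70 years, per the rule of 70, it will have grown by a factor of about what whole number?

around 2 times

At 1% one doubling takes ≈ 70.00 years; 70 years is 1 of them, so ×2.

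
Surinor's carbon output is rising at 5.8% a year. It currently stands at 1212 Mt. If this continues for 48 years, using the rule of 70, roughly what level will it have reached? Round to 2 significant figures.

about 19000 Mt

It doubles every 70/5.8 ≈ 12.07 years, so 48 years is 3.98 doublings.
2^3.98 ≈ 15.78; 1212 × 15.78 ≈ 19000 Mt.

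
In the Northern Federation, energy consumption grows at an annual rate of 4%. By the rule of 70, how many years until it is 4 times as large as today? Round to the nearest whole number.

approximately 35 years

Doubling time ≈ 70/4 = 17.50 years.
4× is 2 doublings, so 2 × 17.50 ≈ 35 years.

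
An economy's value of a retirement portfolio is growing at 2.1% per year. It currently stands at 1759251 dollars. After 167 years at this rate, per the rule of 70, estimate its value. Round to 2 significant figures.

It doubles every 70/2.1 ≈ 33.33 years, so 167 years is 5.01 doublings.
2^5.01 ≈ 32.22; 1759251 × 32.22 ≈ 57000000 dollars.

≈ 57000000 dollars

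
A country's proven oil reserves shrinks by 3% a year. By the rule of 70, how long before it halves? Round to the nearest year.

Falling at 3%, it halves about every 70/3 = 23.33 years.

about 23 years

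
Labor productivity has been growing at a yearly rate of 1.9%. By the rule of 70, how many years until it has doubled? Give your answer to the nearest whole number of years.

Doubling time ≈ 70 / 1.9 = 36.84 years.

about 37 years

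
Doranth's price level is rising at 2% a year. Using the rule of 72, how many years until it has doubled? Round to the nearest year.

about 36 years

Doubling time ≈ 72 / 2 = 36.00 years.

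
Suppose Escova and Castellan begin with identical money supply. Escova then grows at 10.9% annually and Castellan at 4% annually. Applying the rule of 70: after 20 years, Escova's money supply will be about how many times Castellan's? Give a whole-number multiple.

about 4 times

Rate gap = 10.9% − 4% = 6.9 points.
The ratio doubles every 70/6.9 ≈ 10.14 years.
20/10.14 ≈ 1.97 doublings → ratio ≈ 2^1.97 ≈ 4.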